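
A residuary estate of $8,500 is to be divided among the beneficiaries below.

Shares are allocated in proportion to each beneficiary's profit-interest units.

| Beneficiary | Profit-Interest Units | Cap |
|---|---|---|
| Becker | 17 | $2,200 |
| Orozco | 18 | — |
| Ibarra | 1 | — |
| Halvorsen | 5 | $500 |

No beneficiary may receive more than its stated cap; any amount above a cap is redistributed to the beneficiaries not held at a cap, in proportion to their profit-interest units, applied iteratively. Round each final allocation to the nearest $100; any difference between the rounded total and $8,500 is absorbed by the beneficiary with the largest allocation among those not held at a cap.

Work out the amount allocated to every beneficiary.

Becker: $2,200 | Orozco: $5,500 | Ibarra: $300 | Halvorsen: $500

Profit-interest units total: 41.
Proportional shares (ignoring caps): Becker 3,524.39; Orozco 3,731.71; Ibarra 207.32; Halvorsen 1,036.59.
Capped: Becker ($2,200), Halvorsen ($500); residual $5,800 reallocated over remaining profit-interest units 19.
Redistributed shares: Orozco 5,494.74 → $5,500; Ibarra 305.26 → $300.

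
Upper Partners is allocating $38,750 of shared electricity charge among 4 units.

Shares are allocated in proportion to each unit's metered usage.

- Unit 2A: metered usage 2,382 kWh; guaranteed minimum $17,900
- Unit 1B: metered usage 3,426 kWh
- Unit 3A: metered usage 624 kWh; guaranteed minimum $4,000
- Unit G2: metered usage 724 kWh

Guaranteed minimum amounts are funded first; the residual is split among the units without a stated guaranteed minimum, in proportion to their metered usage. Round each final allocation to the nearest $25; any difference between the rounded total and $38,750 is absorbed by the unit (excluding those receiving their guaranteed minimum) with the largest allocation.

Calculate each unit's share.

Minimums first: Unit 2A $17,900; Unit 3A $4,000. Balance $16,850.
Balance split over remaining metered usage 4,150: Unit 1B 13,910.39 → $13,900; Unit G2 2,939.61 → $2,950.

Unit 2A: $17,900 | Unit 1B: $13,900 | Unit 3A: $4,000 | Unit G2: $2,950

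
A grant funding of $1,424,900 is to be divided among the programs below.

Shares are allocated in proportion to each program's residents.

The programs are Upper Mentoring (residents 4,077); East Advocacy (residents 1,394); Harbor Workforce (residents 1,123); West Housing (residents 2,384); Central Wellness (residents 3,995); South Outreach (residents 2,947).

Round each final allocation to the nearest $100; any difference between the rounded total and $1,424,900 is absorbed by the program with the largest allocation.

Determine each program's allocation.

Upper Mentoring: $364,800 · East Advocacy: $124,800 · Harbor Workforce: $100,500 · West Housing: $213,400 · Central Wellness: $357,600 · South Outreach: $263,800

Total residents = 15,920.
Proportional shares: Upper Mentoring 4,077/15,920 × $1,424,900 = 364,906.87; East Advocacy 1,394/15,920 × $1,424,900 = 124,768.25; Harbor Workforce 1,123/15,920 × $1,424,900 = 100,512.73; West Housing 2,384/15,920 × $1,424,900 = 213,376.98; Central Wellness 3,995/15,920 × $1,424,900 = 357,567.56; South Outreach 2,947/15,920 × $1,424,900 = 263,767.61.
Rounded to nearest $100: Upper Mentoring $364,900; East Advocacy $124,800; Harbor Workforce $100,500; West Housing $213,400; Central Wellness $357,600; South Outreach $263,800. Sum = $1,425,000.
Difference $1,424,900 − $1,425,000 = −$100 applied to largest allocation (Upper Mentoring): Upper Mentoring becomes $364,800.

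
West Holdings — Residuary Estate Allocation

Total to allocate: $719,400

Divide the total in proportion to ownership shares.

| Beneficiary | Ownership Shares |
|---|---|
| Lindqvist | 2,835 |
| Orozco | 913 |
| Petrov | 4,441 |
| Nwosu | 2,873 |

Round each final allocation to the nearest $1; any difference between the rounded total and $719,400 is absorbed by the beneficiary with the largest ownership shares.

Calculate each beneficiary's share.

Lindqvist: $184,370 | Orozco: $59,376 | Petrov: $288,813 | Nwosu: $186,841

Sum of ownership shares: 2,835 + 913 + 4,441 + 2,873 = 11,062.
Raw shares: Lindqvist 184,369.82; Orozco 59,375.54; Petrov 288,813.54; Nwosu 186,841.10.
After rounding ($1): Lindqvist $184,370; Orozco $59,376; Petrov $288,814; Nwosu $186,841. Sum = $719,401.
Difference $719,400 − $719,401 = −$1 applied to largest ownership shares (Petrov): Petrov becomes $288,813.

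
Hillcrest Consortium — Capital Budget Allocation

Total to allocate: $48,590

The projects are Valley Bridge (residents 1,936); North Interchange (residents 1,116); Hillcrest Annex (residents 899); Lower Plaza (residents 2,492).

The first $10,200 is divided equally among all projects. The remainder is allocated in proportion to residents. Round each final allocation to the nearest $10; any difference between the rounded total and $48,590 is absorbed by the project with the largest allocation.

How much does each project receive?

Valley Bridge: $14,090 | North Interchange: $9,200 | Hillcrest Annex: $7,910 | Lower Plaza: $17,390

$10,200 shared equally gives $2,550 per project.
Remainder $38,390 by residents (total 6,443): Valley Bridge 11,535.47 → $11,540; North Interchange 6,649.58 → $6,650; Hillcrest Annex 5,356.61 → $5,360; Lower Plaza 14,848.34 → $14,850.
Rounding difference −$10 on remainder applied to Lower Plaza.
Totals: Valley Bridge $2,550 + $11,540 = $14,090; North Interchange $2,550 + $6,650 = $9,200; Hillcrest Annex $2,550 + $5,360 = $7,910; Lower Plaza $2,550 + $14,840 = $17,390.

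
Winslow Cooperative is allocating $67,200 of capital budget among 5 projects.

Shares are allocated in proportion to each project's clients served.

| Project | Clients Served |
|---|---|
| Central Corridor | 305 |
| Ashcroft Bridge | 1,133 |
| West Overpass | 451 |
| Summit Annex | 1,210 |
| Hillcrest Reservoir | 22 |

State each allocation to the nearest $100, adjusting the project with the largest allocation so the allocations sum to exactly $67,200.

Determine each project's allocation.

Combined clients served = 3,121.
Pro-rata amounts: Central Corridor 305/3,121 × $67,200 = 6,567.13; Ashcroft Bridge 1,133/3,121 × $67,200 = 24,395.26; West Overpass 451/3,121 × $67,200 = 9,710.73; Summit Annex 1,210/3,121 × $67,200 = 26,053.19; Hillcrest Reservoir 22/3,121 × $67,200 = 473.69.
Rounded to nearest $100: Central Corridor $6,600; Ashcroft Bridge $24,400; West Overpass $9,700; Summit Annex $26,100; Hillcrest Reservoir $500. Sum = $67,300.
Difference $67,200 − $67,300 = −$100 applied to largest allocation (Summit Annex): Summit Annex becomes $26,000.

Central Corridor: $6,600 · Ashcroft Bridge: $24,400 · West Overpass: $9,700 · Summit Annex: $26,000 · Hillcrest Reservoir: $500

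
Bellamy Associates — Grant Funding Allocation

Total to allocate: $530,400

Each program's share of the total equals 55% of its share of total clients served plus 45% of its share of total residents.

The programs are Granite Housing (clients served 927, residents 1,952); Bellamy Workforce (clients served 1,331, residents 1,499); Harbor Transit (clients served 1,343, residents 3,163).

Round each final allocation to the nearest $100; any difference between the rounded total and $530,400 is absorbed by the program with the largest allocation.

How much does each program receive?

Granite Housing: $145,500 · Bellamy Workforce: $161,900 · Harbor Transit: $223,000

Clients served total 3,601; residents total 6,614.
Blended shares (55% clients served + 45% residents): Granite Housing 0.2744; Bellamy Workforce 0.3053; Harbor Transit 0.4203.
Pro-rata amounts: Granite Housing 145,539.04; Bellamy Workforce 161,919.96; Harbor Transit 222,941.00.
After rounding ($100): Granite Housing $145,500; Bellamy Workforce $161,900; Harbor Transit $222,900. Sum = $530,300.
Difference $530,400 − $530,300 = +$100 applied to largest allocation (Harbor Transit): Harbor Transit becomes $223,000.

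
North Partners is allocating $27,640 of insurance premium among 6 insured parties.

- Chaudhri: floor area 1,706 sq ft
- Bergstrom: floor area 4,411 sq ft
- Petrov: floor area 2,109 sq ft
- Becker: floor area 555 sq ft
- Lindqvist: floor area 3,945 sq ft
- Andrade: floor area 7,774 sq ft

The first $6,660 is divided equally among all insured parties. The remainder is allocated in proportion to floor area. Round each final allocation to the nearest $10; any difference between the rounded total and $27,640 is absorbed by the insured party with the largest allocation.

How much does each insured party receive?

Chaudhri: $2,860 · Bergstrom: $5,620 · Petrov: $3,270 · Becker: $1,680 · Lindqvist: $5,150 · Andrade: $9,060

First tranche $6,660 split equally: $1,110 each.
Remainder $20,980 by floor area (total 20,500): Chaudhri 1,745.95 → $1,750; Bergstrom 4,514.28 → $4,510; Petrov 2,158.38 → $2,160; Becker 568.00 → $570; Lindqvist 4,037.37 → $4,040; Andrade 7,956.03 → $7,960.
Rounding difference −$10 on remainder applied to Andrade.
Totals: Chaudhri $1,110 + $1,750 = $2,860; Bergstrom $1,110 + $4,510 = $5,620; Petrov $1,110 + $2,160 = $3,270; Becker $1,110 + $570 = $1,680; Lindqvist $1,110 + $4,040 = $5,150; Andrade $1,110 + $7,950 = $9,060.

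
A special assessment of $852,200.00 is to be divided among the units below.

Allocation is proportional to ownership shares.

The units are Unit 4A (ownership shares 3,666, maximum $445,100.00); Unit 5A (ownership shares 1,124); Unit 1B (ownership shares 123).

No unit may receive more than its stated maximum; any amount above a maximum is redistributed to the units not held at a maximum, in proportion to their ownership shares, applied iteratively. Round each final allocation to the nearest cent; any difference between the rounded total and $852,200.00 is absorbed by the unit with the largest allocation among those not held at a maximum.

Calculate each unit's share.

Total ownership shares = 4,913.
Pro-rata shares before constraints: Unit 4A 635,897.6593; Unit 5A 194,966.9855; Unit 1B 21,335.3552.
Capped: Unit 4A ($445,100.00); balance $407,100.00 reallocated over remaining ownership shares 1,247.
Redistributed shares: Unit 5A 366,944.9880 → $366,944.99; Unit 1B 40,155.0120 → $40,155.01.

Unit 4A: $445,100.00 · Unit 5A: $366,944.99 · Unit 1B: $40,155.01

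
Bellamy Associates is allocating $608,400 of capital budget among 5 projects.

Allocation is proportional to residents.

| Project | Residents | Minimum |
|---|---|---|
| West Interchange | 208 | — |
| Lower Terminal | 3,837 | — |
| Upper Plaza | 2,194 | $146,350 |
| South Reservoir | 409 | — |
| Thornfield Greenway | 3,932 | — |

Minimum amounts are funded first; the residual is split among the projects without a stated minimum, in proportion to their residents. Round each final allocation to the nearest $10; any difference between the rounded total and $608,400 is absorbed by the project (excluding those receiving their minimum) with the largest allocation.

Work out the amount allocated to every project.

West Interchange: $11,460 · Lower Terminal: $211,410 · Upper Plaza: $146,350 · South Reservoir: $22,530 · Thornfield Greenway: $216,650

Fund the minimums — Upper Plaza $146,350. Balance $462,050.
Balance split over remaining residents 8,386: West Interchange 11,460.34 → $11,460; Lower Terminal 211,410.19 → $211,410; South Reservoir 22,534.99 → $22,530; Thornfield Greenway 216,644.48 → $216,640.
Rounding difference +$10 applied to Thornfield Greenway → $216,650.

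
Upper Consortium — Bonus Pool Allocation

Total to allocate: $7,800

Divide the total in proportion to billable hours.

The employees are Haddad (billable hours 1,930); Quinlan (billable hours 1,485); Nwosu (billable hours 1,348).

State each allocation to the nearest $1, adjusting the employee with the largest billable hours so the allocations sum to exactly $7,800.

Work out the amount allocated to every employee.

Total billable hours = 4,763.
Proportional shares: Haddad 1,930/4,763 × $7,800 = 3,160.61; Quinlan 1,485/4,763 × $7,800 = 2,431.87; Nwosu 1,348/4,763 × $7,800 = 2,207.52.
Rounded to nearest $1: Haddad $3,161; Quinlan $2,432; Nwosu $2,208. Sum = $7,801.
Difference $7,800 − $7,801 = −$1 applied to largest billable hours (Haddad): Haddad becomes $3,160.

Haddad: $3,160; Quinlan: $2,432; Nwosu: $2,208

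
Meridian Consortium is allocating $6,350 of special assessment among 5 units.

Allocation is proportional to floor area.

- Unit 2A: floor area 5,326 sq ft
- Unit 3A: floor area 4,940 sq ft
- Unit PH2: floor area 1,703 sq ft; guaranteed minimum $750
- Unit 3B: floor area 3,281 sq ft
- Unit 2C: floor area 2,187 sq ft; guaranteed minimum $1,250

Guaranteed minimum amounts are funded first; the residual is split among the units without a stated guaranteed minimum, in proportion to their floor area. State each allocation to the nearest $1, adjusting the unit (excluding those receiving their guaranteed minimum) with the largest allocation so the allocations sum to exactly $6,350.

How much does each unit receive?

Fund the minimums — Unit PH2 $750; Unit 2C $1,250. Remaining pool $4,350.
Remaining pool split over remaining floor area 13,547: Unit 2A 1,710.20 → $1,710; Unit 3A 1,586.26 → $1,586; Unit 3B 1,053.54 → $1,054.

Unit 2A: $1,710 · Unit 3A: $1,586 · Unit PH2: $750 · Unit 3B: $1,054 · Unit 2C: $1,250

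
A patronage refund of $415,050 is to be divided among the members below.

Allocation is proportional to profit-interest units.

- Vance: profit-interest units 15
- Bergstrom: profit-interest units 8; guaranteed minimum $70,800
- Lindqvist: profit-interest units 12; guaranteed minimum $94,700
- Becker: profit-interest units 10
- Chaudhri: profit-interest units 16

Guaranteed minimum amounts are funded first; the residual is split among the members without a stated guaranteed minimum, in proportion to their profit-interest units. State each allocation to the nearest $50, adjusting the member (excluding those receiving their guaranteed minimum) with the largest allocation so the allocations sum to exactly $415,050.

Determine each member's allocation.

Guaranteed amounts: Bergstrom $70,800; Lindqvist $94,700. Balance $249,550.
Balance split over remaining profit-interest units 41: Vance 91,298.78 → $91,300; Becker 60,865.85 → $60,850; Chaudhri 97,385.37 → $97,400.

Vance: $91,300 | Bergstrom: $70,800 | Lindqvist: $94,700 | Becker: $60,850 | Chaudhri: $97,400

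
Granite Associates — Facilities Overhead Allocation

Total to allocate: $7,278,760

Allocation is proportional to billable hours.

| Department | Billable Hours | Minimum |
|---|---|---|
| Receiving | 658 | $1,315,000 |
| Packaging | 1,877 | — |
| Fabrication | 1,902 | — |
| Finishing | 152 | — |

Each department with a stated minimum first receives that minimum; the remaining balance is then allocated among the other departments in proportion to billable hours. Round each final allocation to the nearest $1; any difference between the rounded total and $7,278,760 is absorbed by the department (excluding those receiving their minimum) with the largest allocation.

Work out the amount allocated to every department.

Receiving: $1,315,000 | Packaging: $2,847,616 | Fabrication: $2,885,543 | Finishing: $230,601

Guaranteed amounts: Receiving $1,315,000. Remaining pool $5,963,760.
Remaining pool split over remaining billable hours 3,931: Packaging 2,847,615.75 → $2,847,616; Fabrication 2,885,543.51 → $2,885,544; Finishing 230,600.74 → $230,601.
Rounding difference −$1 applied to Fabrication → $2,885,543.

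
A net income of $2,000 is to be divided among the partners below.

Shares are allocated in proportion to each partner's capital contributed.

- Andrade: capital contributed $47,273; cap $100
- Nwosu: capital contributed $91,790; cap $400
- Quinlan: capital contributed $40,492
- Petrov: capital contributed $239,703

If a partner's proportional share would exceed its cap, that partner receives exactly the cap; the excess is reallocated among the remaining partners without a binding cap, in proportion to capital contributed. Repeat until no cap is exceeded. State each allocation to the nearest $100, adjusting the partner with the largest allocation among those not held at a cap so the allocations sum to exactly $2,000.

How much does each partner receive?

Sum of capital contributed: 419,258.
Proportional shares (ignoring caps): Andrade 225.51; Nwosu 437.87; Quinlan 193.16; Petrov 1,143.46.
Capped: Andrade ($100), Nwosu ($400); remaining pool $1,500 reallocated over remaining capital contributed 280,195.
Shares after redistribution: Quinlan 216.77 → $200; Petrov 1,283.23 → $1,300.

Andrade: $100; Nwosu: $400; Quinlan: $200; Petrov: $1,300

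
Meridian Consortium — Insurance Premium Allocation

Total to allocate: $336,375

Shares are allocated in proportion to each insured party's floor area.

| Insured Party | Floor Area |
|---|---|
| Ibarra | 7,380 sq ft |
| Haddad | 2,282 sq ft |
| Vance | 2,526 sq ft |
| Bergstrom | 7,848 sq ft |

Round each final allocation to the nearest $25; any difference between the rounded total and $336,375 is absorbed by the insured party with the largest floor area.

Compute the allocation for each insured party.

Ibarra: $123,900; Haddad: $38,300; Vance: $42,400; Bergstrom: $131,775

Total floor area = 20,036.
Raw shares: Ibarra 7,380/20,036 × $336,375 = 123,899.36; Haddad 2,282/20,036 × $336,375 = 38,311.43; Vance 2,526/20,036 × $336,375 = 42,407.83; Bergstrom 7,848/20,036 × $336,375 = 131,756.39.
Rounded to nearest $25: Ibarra $123,900; Haddad $38,300; Vance $42,400; Bergstrom $131,750. Sum = $336,350.
Difference $336,375 − $336,350 = +$25 applied to largest floor area (Bergstrom): Bergstrom becomes $131,775.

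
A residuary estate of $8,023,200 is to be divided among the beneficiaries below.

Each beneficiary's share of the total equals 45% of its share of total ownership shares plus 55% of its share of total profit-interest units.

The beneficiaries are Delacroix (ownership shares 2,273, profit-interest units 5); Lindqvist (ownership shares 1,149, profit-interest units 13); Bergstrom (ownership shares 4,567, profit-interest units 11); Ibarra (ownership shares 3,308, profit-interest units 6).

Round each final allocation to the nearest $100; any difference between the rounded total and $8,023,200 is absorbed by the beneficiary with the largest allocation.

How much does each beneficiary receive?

Delacroix: $1,356,800; Lindqvist: $2,006,200; Bergstrom: $2,846,500; Ibarra: $1,813,700

Totals — ownership shares 11,297, profit-interest units 35.
Composite weights (45% ownership shares + 55% profit-interest units): Delacroix 0.1691; Lindqvist 0.2501; Bergstrom 0.3548; Ibarra 0.2261.
Proportional shares: Delacroix 1,356,828.75; Lindqvist 2,006,237.28; Bergstrom 2,846,447.80; Ibarra 1,813,686.17.
At nearest $100: Delacroix $1,356,800; Lindqvist $2,006,200; Bergstrom $2,846,400; Ibarra $1,813,700. Sum = $8,023,100.
Difference $8,023,200 − $8,023,100 = +$100 applied to largest allocation (Bergstrom): Bergstrom becomes $2,846,500.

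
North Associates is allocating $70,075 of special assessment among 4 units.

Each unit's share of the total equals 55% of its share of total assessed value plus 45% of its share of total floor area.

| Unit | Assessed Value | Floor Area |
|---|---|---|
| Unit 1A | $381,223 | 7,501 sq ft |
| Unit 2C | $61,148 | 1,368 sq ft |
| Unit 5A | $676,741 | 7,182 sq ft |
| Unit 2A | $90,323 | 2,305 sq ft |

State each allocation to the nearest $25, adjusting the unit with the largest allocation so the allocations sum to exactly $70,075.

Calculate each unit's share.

Assessed value total 1,209,435; floor area total 18,356.
Composite weights (55% assessed value + 45% floor area): Unit 1A 0.3573; Unit 2C 0.0613; Unit 5A 0.4838; Unit 2A 0.0976.
Proportional shares: Unit 1A 25,034.45; Unit 2C 4,298.70; Unit 5A 33,903.76; Unit 2A 6,838.09.
At nearest $25: Unit 1A $25,025; Unit 2C $4,300; Unit 5A $33,900; Unit 2A $6,850. Sum = $70,075.
No rounding difference to absorb.

Unit 1A: $25,025 | Unit 2C: $4,300 | Unit 5A: $33,900 | Unit 2A: $6,850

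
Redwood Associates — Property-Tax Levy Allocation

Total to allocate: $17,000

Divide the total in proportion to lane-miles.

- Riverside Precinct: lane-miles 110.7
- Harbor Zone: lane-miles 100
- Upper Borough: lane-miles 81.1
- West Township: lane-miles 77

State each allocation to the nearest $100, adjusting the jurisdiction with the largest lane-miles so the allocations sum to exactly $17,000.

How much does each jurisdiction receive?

Riverside Precinct: $5,200; Harbor Zone: $4,600; Upper Borough: $3,700; West Township: $3,500

Lane-miles total: 368.8.
Proportional shares: Riverside Precinct 110.7/368.8 × $17,000 = 5,102.77; Harbor Zone 100/368.8 × $17,000 = 4,609.54; Upper Borough 81.1/368.8 × $17,000 = 3,738.34; West Township 77/368.8 × $17,000 = 3,549.35.
After rounding ($100): Riverside Precinct $5,100; Harbor Zone $4,600; Upper Borough $3,700; West Township $3,500. Sum = $16,900.
Difference $17,000 − $16,900 = +$100 applied to largest lane-miles (Riverside Precinct): Riverside Precinct becomes $5,200.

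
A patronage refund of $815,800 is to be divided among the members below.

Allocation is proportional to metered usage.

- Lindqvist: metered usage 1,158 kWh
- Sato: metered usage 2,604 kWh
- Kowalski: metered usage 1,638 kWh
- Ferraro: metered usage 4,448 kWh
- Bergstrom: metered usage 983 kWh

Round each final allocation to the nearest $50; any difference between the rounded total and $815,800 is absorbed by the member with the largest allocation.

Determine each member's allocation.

Lindqvist: $87,200; Sato: $196,150; Kowalski: $123,400; Ferraro: $335,000; Bergstrom: $74,050

Sum of metered usage: 10,831.
Proportional shares: Lindqvist 1,158/10,831 × $815,800 = 87,221.53; Sato 2,604/10,831 × $815,800 = 196,135.46; Kowalski 1,638/10,831 × $815,800 = 123,375.53; Ferraro 4,448/10,831 × $815,800 = 335,027.09; Bergstrom 983/10,831 × $815,800 = 74,040.38.
Rounded to nearest $50: Lindqvist $87,200; Sato $196,150; Kowalski $123,400; Ferraro $335,050; Bergstrom $74,050. Sum = $815,850.
Difference $815,800 − $815,850 = −$50 applied to largest allocation (Ferraro): Ferraro becomes $335,000.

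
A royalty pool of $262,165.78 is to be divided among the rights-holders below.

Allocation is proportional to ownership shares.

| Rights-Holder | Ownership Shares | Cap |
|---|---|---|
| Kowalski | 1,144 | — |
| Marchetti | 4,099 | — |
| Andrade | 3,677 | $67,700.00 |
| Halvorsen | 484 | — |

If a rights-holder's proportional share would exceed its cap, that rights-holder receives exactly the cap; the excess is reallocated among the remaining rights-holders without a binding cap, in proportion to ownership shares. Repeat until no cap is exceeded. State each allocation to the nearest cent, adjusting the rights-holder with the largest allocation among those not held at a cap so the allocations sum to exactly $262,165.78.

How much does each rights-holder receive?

Ownership shares total: 9,404.
Pro-rata shares before constraints: Kowalski 31,892.5619; Marchetti 114,272.3875; Andrade 102,507.8236; Halvorsen 13,493.0070.
Cap binds for Andrade ($67,700.00); remaining pool $194,465.78 reallocated over remaining ownership shares 5,727.
Remaining shares: Kowalski 38,845.6177 → $38,845.62; Marchetti 139,185.4780 → $139,185.48; Halvorsen 16,434.6844 → $16,434.68.

Kowalski: $38,845.62; Marchetti: $139,185.48; Andrade: $67,700.00; Halvorsen: $16,434.68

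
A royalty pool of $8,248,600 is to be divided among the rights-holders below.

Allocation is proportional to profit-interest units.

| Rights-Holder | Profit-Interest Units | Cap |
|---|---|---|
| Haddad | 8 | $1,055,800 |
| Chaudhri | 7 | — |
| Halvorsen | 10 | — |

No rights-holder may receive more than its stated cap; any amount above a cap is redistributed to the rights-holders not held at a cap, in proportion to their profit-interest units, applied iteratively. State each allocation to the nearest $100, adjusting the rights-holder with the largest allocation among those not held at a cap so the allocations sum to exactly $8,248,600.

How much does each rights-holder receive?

Haddad: $1,055,800; Chaudhri: $2,961,700; Halvorsen: $4,231,100

Combined profit-interest units = 25.
Pro-rata shares before constraints: Haddad 2,639,552.00; Chaudhri 2,309,608.00; Halvorsen 3,299,440.00.
Cap binds for Haddad ($1,055,800); residual $7,192,800 reallocated over remaining profit-interest units 17.
Remaining shares: Chaudhri 2,961,741.18 → $2,961,700; Halvorsen 4,231,058.82 → $4,231,100.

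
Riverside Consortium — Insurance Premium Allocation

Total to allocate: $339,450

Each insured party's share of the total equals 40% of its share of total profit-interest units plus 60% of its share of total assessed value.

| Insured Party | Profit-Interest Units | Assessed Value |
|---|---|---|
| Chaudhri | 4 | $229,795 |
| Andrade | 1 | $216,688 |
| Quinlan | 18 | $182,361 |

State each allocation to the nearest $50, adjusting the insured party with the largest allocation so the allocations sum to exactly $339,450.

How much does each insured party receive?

Chaudhri: $98,050 · Andrade: $76,100 · Quinlan: $165,300

Profit-interest units total 23; assessed value total 628,844.
Blended shares (40% profit-interest units + 60% assessed value): Chaudhri 0.2888; Andrade 0.2241; Quinlan 0.4870.
Unrounded shares: Chaudhri 98,039.92; Andrade 76,084.39; Quinlan 165,325.69.
After rounding ($50): Chaudhri $98,050; Andrade $76,100; Quinlan $165,350. Sum = $339,500.
Difference $339,450 − $339,500 = −$50 applied to largest allocation (Quinlan): Quinlan becomes $165,300.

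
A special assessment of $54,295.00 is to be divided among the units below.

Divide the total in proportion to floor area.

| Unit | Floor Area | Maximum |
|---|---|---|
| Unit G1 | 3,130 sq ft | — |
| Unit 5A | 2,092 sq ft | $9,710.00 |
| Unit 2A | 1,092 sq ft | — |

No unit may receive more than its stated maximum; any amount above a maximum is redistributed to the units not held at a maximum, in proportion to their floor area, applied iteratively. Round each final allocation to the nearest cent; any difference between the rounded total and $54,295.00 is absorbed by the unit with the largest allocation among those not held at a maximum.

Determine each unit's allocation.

Total floor area = 6,314.
Pro-rata shares before constraints: Unit G1 26,915.3231; Unit 5A 17,989.4108; Unit 2A 9,390.2661.
Cap binds for Unit 5A ($9,710.00); residual $44,585.00 reallocated over remaining floor area 4,222.
Shares after redistribution: Unit G1 33,053.3041 → $33,053.30; Unit 2A 11,531.6959 → $11,531.70.

Unit G1: $33,053.30; Unit 5A: $9,710.00; Unit 2A: $11,531.70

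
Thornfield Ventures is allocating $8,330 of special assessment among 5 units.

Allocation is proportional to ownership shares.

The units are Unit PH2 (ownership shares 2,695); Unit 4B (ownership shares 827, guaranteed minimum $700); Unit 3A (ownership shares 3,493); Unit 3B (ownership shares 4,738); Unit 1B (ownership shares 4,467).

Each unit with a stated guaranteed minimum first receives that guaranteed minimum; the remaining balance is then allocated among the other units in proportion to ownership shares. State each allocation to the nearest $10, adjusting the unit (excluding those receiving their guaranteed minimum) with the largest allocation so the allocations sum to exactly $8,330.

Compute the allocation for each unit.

Fund the minimums — Unit 4B $700. Remaining pool $7,630.
Remaining pool split over remaining ownership shares 15,393: Unit PH2 1,335.86 → $1,340; Unit 3A 1,731.41 → $1,730; Unit 3B 2,348.53 → $2,350; Unit 1B 2,214.20 → $2,210.

Unit PH2: $1,340 | Unit 4B: $700 | Unit 3A: $1,730 | Unit 3B: $2,350 | Unit 1B: $2,210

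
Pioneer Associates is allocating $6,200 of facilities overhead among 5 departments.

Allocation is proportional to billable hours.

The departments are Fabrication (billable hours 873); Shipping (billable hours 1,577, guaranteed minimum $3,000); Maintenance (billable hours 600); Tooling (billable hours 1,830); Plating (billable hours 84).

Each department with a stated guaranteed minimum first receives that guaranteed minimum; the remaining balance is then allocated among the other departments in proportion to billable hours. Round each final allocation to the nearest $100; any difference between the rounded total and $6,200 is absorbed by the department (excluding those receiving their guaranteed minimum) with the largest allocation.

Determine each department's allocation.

Fabrication: $800 · Shipping: $3,000 · Maintenance: $600 · Tooling: $1,700 · Plating: $100

Guaranteed amounts: Shipping $3,000. Balance $3,200.
Balance split over remaining billable hours 3,387: Fabrication 824.80 → $800; Maintenance 566.87 → $600; Tooling 1,728.96 → $1,700; Plating 79.36 → $100.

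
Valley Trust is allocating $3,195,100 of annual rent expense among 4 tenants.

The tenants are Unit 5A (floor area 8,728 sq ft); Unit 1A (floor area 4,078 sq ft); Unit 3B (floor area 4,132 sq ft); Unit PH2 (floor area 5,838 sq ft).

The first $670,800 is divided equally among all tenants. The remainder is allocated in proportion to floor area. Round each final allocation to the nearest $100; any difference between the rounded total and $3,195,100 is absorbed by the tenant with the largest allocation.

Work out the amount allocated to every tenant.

Unit 5A: $1,135,000; Unit 1A: $619,700; Unit 3B: $625,700; Unit PH2: $814,700

$670,800 shared equally gives $167,700 per tenant.
Remainder $2,524,300 by floor area (total 22,776): Unit 5A 967,338.00 → $967,300; Unit 1A 451,971.17 → $452,000; Unit 3B 457,956.08 → $458,000; Unit PH2 647,034.75 → $647,000.
Totals: Unit 5A $167,700 + $967,300 = $1,135,000; Unit 1A $167,700 + $452,000 = $619,700; Unit 3B $167,700 + $458,000 = $625,700; Unit PH2 $167,700 + $647,000 = $814,700.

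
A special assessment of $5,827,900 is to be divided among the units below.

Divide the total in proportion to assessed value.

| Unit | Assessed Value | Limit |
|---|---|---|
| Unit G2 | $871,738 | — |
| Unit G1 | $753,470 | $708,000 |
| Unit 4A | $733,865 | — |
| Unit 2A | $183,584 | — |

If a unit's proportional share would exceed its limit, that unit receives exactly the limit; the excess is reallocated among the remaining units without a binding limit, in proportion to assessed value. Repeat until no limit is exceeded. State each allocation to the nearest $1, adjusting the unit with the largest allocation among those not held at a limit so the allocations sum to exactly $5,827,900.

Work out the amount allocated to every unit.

Unit G2: $2,494,547; Unit G1: $708,000; Unit 4A: $2,100,013; Unit 2A: $525,340

Total assessed value = 2,542,657.
Unconstrained shares: Unit G2 1,998,068.12; Unit G1 1,726,991.81; Unit 4A 1,682,056.15; Unit 2A 420,783.93.
Cap binds for Unit G1 ($708,000); remaining pool $5,119,900 reallocated over remaining assessed value 1,789,187.
Shares after redistribution: Unit G2 2,494,547.18 → $2,494,547; Unit 4A 2,100,012.69 → $2,100,013; Unit 2A 525,340.12 → $525,340.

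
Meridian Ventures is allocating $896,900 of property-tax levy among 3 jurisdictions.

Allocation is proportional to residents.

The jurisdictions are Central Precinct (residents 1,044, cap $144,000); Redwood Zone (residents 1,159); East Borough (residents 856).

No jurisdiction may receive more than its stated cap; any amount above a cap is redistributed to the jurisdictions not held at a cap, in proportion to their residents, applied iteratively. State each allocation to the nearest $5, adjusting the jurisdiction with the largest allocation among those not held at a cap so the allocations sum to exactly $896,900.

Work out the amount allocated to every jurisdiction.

Central Precinct: $144,000 · Redwood Zone: $433,060 · East Borough: $319,840

Total residents = 3,059.
Unconstrained shares: Central Precinct 306,101.21; Redwood Zone 339,819.25; East Borough 250,979.54.
Cap binds for Central Precinct ($144,000); remaining pool $752,900 reallocated over remaining residents 2,015.
Shares after redistribution: Redwood Zone 433,057.62 → $433,060; East Borough 319,842.38 → $319,840.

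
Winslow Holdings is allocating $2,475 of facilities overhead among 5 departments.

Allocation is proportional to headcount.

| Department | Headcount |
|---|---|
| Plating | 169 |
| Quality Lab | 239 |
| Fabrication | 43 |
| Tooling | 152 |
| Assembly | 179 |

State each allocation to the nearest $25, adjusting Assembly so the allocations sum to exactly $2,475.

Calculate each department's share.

Headcount total: 782.
Proportional shares: Plating 169/782 × $2,475 = 534.88; Quality Lab 239/782 × $2,475 = 756.43; Fabrication 43/782 × $2,475 = 136.09; Tooling 152/782 × $2,475 = 481.07; Assembly 179/782 × $2,475 = 566.53.
At nearest $25: Plating $525; Quality Lab $750; Fabrication $125; Tooling $475; Assembly $575. Sum = $2,450.
Difference $2,475 − $2,450 = +$25 applied to Assembly: Assembly becomes $600.

Plating: $525 | Quality Lab: $750 | Fabrication: $125 | Tooling: $475 | Assembly: $600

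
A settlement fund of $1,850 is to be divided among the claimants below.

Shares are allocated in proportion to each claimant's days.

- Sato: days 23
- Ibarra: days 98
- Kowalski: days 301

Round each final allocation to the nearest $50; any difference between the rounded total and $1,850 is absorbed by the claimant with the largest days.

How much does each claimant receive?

Sum of days: 23 + 98 + 301 = 422.
Proportional shares: Sato 100.83; Ibarra 429.62; Kowalski 1,319.55.
Rounded to nearest $50: Sato $100; Ibarra $450; Kowalski $1,300. Sum = $1,850.
Rounded total matches; no reconciliation needed.

Sato: $100 | Ibarra: $450 | Kowalski: $1,300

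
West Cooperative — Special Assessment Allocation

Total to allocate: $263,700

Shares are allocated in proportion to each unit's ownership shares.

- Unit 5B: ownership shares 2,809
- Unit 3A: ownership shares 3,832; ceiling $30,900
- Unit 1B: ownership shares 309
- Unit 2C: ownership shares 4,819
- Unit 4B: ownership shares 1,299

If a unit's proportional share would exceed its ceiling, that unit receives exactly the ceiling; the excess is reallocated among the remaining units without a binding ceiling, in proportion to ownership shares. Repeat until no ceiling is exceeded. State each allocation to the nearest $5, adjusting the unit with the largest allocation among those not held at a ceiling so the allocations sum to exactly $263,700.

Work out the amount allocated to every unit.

Ownership shares total: 13,068.
Unconstrained shares: Unit 5B 56,682.99; Unit 3A 77,326.17; Unit 1B 6,235.33; Unit 2C 97,242.91; Unit 4B 26,212.60.
Capped: Unit 3A ($30,900); remaining pool $232,800 reallocated over remaining ownership shares 9,236.
Remaining shares: Unit 5B 70,802.86 → $70,805; Unit 1B 7,788.57 → $7,790; Unit 2C 121,466.35 → $121,465; Unit 4B 32,742.23 → $32,740.

Unit 5B: $70,805 · Unit 3A: $30,900 · Unit 1B: $7,790 · Unit 2C: $121,465 · Unit 4B: $32,740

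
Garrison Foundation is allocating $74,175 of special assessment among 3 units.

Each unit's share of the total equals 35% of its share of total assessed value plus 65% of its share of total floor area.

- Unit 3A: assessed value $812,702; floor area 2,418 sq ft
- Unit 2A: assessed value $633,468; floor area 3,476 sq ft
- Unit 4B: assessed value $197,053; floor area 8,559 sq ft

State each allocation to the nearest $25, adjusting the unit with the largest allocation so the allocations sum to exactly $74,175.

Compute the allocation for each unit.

Unit 3A: $20,900; Unit 2A: $21,600; Unit 4B: $31,675

Totals — assessed value 1,643,223, floor area 14,453.
Blended shares (35% assessed value + 65% floor area): Unit 3A 0.2818; Unit 2A 0.2913; Unit 4B 0.4269.
Pro-rata amounts: Unit 3A 20,906.07; Unit 2A 21,603.73; Unit 4B 31,665.20.
At nearest $25: Unit 3A $20,900; Unit 2A $21,600; Unit 4B $31,675. Sum = $74,175.
Rounded total matches; no reconciliation needed.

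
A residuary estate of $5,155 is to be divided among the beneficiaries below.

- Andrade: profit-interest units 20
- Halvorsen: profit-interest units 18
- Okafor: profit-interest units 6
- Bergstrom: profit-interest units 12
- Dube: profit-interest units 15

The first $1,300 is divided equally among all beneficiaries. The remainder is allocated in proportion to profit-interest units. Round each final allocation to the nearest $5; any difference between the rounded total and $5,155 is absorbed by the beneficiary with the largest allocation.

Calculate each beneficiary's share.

Equal tier: $1,300 ÷ 5 = $260 apiece.
Remainder $3,855 by profit-interest units (total 71): Andrade 1,085.92 → $1,085; Halvorsen 977.32 → $975; Okafor 325.77 → $325; Bergstrom 651.55 → $650; Dube 814.44 → $815.
Rounding difference +$5 on remainder applied to Andrade.
Totals: Andrade $260 + $1,090 = $1,350; Halvorsen $260 + $975 = $1,235; Okafor $260 + $325 = $585; Bergstrom $260 + $650 = $910; Dube $260 + $815 = $1,075.

Andrade: $1,350 · Halvorsen: $1,235 · Okafor: $585 · Bergstrom: $910 · Dube: $1,075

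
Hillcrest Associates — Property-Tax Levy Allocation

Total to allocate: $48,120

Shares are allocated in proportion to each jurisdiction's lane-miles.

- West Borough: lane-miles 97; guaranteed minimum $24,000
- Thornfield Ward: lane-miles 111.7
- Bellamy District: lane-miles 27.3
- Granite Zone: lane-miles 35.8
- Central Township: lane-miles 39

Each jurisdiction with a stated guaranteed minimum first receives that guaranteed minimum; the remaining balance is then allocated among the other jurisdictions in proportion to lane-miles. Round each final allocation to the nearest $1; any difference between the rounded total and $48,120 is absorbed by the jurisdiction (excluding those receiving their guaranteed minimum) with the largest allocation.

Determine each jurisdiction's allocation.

Minimums first: West Borough $24,000. Residual $24,120.
Residual split over remaining lane-miles 213.8: Thornfield Ward 12,601.52 → $12,602; Bellamy District 3,079.87 → $3,080; Granite Zone 4,038.80 → $4,039; Central Township 4,399.81 → $4,400.
Rounding difference −$1 applied to Thornfield Ward → $12,601.

West Borough: $24,000; Thornfield Ward: $12,601; Bellamy District: $3,080; Granite Zone: $4,039; Central Township: $4,400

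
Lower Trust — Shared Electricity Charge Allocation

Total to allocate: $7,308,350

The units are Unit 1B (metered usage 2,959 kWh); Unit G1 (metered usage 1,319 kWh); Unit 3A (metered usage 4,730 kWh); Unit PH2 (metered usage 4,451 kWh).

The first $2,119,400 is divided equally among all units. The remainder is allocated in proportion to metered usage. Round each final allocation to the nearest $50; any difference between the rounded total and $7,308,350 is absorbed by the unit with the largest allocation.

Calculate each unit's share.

Equal tier: $2,119,400 ÷ 4 = $529,850 apiece.
Remainder $5,188,950 by metered usage (total 13,459): Unit 1B 1,140,805.64 → $1,140,800; Unit G1 508,524.04 → $508,500; Unit 3A 1,823,592.65 → $1,823,600; Unit PH2 1,716,027.67 → $1,716,050.
Totals: Unit 1B $529,850 + $1,140,800 = $1,670,650; Unit G1 $529,850 + $508,500 = $1,038,350; Unit 3A $529,850 + $1,823,600 = $2,353,450; Unit PH2 $529,850 + $1,716,050 = $2,245,900.

Unit 1B: $1,670,650 | Unit G1: $1,038,350 | Unit 3A: $2,353,450 | Unit PH2: $2,245,900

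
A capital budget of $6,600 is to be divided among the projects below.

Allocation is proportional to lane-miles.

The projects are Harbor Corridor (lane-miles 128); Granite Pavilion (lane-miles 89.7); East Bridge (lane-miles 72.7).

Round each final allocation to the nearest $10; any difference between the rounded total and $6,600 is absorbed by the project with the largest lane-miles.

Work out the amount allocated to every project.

Sum of lane-miles: 128 + 89.7 + 72.7 = 290.4.
Proportional shares: Harbor Corridor 2,909.09; Granite Pavilion 2,038.64; East Bridge 1,652.27.
After rounding ($10): Harbor Corridor $2,910; Granite Pavilion $2,040; East Bridge $1,650. Sum = $6,600.
No rounding difference to absorb.

Harbor Corridor: $2,910 | Granite Pavilion: $2,040 | East Bridge: $1,650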